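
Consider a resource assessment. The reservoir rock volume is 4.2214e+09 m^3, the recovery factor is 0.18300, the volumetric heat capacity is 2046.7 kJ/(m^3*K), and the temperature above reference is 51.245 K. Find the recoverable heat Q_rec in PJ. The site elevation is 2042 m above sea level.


Step 1: Q_s = Vr*rhoc*dT/1e12 = 4.2214e+09*2046.7*51.245/1e12 = 442.7537 PJ
Step 2: Q_rec = Q_s * RF = 442.7537 * 0.183 = 81.024 PJ
Q_rec = 81.024 PJ


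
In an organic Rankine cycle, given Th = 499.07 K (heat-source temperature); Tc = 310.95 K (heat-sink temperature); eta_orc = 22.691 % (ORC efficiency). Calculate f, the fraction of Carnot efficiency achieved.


f = (eta_orc/100) / (1 - Tc/Th)
f = (22.691/100) / (1 - 310.95/499.07)
f = 0.60198


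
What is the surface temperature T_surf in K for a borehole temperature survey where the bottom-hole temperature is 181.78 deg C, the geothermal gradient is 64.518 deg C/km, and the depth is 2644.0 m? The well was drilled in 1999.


T_surf = T_d - grad * d / 1000
T_surf = 181.78 - 64.518 * 2644.0 / 1000
T_surf = 11.19441 deg C
Convert to K: 11.19441 + 273.15 = 284.34 K
T_surf = 284.34 K


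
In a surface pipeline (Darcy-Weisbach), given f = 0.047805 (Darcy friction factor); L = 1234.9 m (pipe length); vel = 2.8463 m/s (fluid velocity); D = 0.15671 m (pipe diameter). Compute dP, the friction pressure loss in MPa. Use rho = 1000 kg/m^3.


dP = f * (L/D) * (rho*vel^2/2) / 1000
dP = 0.047805 * (1234.9/0.15671) * (1000*2.8463^2/2) / 1000
dP = 1525.948 kPa
Convert: 1525.948 kPa * 0.001 = 1.5259 MPa
dP = 1.5259 MPa


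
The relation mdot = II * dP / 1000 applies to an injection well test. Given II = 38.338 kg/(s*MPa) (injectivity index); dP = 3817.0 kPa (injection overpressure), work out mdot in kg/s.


mdot = II * dP / 1000
mdot = 38.338 * 3817.0 / 1000
mdot = 146.34 kg/s


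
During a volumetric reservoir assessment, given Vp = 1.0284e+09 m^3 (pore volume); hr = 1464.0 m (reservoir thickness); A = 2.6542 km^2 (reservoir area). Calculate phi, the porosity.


phi = Vp / (A * 1e6 * hr)
phi = 1.0284e+09 / (2.6542 * 1e6 * 1464.0)
phi = 0.26466


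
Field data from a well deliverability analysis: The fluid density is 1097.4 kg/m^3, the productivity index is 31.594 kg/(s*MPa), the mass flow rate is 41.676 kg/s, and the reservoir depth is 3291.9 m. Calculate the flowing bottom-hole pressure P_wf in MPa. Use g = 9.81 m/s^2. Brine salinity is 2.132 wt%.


Step 1: P_i = rho*g*h/1e6 = 1097.4*9.81*3291.9/1e6 = 35.43893 MPa
Step 2: P_wf = P_i - mdot/PI = 35.43893 - 41.676/31.594 = 34.120 MPa
P_wf = 34.120 MPa


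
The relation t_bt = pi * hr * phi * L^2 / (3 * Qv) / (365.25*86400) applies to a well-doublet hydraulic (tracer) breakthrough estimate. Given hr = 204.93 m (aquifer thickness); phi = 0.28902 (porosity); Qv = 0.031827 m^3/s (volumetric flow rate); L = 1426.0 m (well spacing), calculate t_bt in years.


t_bt = pi * hr * phi * L^2 / (3 * Qv) / (365.25*86400)
t_bt = pi * 204.93 * 0.28902 * 1426.0^2 / (3 * 0.031827) / (365.25*86400)
t_bt = 125.57 years


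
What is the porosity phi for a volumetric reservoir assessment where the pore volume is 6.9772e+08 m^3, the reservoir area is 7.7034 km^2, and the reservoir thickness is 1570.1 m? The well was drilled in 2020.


phi = Vp / (A * 1e6 * hr)
phi = 6.9772e+08 / (7.7034 * 1e6 * 1570.1)
phi = 0.057686


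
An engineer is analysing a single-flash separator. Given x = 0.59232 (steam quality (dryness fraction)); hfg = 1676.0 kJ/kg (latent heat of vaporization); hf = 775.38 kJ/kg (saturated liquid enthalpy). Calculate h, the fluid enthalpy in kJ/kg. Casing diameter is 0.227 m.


h = hf + x * hfg
h = 775.38 + 0.59232 * 1676.0
h = 1768.1 kJ/kg


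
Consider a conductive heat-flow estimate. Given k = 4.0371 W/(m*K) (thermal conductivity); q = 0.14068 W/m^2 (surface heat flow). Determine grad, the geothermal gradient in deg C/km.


grad = q * 1000 / k
grad = 0.14068 * 1000 / 4.0371
grad = 34.847 deg C/km


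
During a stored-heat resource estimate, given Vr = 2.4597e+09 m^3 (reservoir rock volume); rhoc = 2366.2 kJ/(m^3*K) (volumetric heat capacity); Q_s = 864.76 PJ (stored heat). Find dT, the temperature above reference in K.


dT = Q_s * 1e12 / (Vr * rhoc)
dT = 864.76 * 1e12 / (2.4597e+09 * 2366.2)
dT = 148.58 K


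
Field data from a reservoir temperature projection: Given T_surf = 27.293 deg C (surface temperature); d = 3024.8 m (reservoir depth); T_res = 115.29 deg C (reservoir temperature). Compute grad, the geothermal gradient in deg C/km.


grad = (T_res - T_surf) / d * 1000
grad = (115.29 - 27.293) / 3024.8 * 1000
grad = 29.092 deg C/km


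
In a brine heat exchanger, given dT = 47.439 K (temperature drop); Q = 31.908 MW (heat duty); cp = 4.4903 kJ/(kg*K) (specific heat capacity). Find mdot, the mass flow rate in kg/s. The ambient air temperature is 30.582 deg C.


mdot = Q * 1000 / (cp * dT)
mdot = 31.908 * 1000 / (4.4903 * 47.439)
mdot = 149.79 kg/s


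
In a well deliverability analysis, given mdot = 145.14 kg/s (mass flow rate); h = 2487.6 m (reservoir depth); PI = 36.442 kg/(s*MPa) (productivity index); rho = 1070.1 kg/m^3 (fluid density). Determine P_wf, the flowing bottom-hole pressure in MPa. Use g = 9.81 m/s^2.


Step 1: P_i = rho*g*h/1e6 = 1070.1*9.81*2487.6/1e6 = 26.11403 MPa
Step 2: P_wf = P_i - mdot/PI = 26.11403 - 145.14/36.442 = 22.131 MPa
P_wf = 22.131 MPa


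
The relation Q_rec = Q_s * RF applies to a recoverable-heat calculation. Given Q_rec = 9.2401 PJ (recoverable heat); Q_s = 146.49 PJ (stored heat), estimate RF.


RF = Q_rec / Q_s
RF = 9.2401 / 146.49
RF = 0.063077


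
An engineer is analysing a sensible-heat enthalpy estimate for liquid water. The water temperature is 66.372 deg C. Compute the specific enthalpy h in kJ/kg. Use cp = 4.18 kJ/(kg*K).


h = cp * T
h = 4.18 * 66.372
h = 277.43 kJ/kg


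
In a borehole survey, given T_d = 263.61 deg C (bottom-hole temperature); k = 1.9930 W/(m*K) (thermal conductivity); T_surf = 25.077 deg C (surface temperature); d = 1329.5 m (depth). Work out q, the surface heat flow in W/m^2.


Step 1: grad = (T_d - T_surf)/d * 1000 = (263.61 - 25.077)/1329.5 * 1000 = 179.4156 deg C/km
Step 2: q = k * grad / 1000 = 1.993 * 179.4156 / 1000 = 0.35758 W/m^2
q = 0.35758 W/m^2


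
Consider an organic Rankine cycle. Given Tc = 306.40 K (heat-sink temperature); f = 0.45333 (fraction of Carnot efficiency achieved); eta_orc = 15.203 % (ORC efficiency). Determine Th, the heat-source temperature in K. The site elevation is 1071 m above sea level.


Th = Tc / (1 - (eta_orc/100)/f)
Th = 306.40 / (1 - (15.203/100)/0.45333)
Th = 461.00 K


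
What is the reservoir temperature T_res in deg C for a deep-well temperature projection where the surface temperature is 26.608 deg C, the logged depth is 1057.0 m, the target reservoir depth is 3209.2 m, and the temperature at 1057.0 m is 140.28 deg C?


Step 1: grad = (T_d1 - T_surf)/d1 * 1000 = (140.28 - 26.608)/1057.0 * 1000 = 107.5421 deg C/km
Step 2: T_res = T_surf + grad*d2/1000 = 26.608 + 107.5421*3209.2/1000 = 371.73 deg C
T_res = 371.73 deg C


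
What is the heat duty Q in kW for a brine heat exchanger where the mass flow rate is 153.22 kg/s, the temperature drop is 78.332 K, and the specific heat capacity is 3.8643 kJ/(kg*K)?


Q = mdot * cp * dT / 1000
Q = 153.22 * 3.8643 * 78.332 / 1000
Q = 46.37944 MW
Convert: 46.37944 MW * 1000.0 = 46379 kW
Q = 46379 kW


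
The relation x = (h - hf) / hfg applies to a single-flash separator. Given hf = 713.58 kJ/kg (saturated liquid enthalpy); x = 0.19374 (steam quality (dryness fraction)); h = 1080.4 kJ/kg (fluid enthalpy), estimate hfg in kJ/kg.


hfg = (h - hf) / x
hfg = (1080.4 - 713.58) / 0.19374
hfg = 1893.4 kJ/kg


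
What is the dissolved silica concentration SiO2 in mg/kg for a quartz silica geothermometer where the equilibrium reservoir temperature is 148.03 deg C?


SiO2 = 10^(5.19 - 1309/(T_eq + 273.15))
SiO2 = 10^(5.19 - 1309/(148.03 + 273.15))
SiO2 = 120.80 mg/kg


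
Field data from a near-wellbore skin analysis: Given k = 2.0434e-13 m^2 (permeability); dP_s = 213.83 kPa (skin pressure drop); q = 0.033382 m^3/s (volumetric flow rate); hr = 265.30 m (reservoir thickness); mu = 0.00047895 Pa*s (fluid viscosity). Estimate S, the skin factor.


S = dP_s * 1000 * 2*pi*k*hr / (q*mu)
S = 213.83 * 1000 * 2*pi*2.0434e-13*265.30 / (0.033382*0.00047895)
S = 4.5555


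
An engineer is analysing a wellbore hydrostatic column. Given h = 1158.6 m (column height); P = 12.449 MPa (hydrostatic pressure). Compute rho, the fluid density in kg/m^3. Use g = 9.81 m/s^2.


rho = P * 1e6 / (g * h)
rho = 12.449 * 1e6 / (9.81 * 1158.6)
rho = 1095.3 kg/m^3


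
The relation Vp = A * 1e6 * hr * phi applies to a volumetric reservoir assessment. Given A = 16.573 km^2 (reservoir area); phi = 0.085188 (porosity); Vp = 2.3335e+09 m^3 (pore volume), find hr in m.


hr = Vp / (A * 1e6 * phi)
hr = 2.3335e+09 / (16.573 * 1e6 * 0.085188)
hr = 1652.8 m


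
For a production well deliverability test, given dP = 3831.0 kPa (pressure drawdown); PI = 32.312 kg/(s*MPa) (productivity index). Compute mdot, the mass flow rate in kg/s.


mdot = PI * dP / 1000
mdot = 32.312 * 3831.0 / 1000
mdot = 123.79 kg/s


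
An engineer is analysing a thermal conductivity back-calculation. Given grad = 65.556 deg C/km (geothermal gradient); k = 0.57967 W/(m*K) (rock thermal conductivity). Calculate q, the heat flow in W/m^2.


q = k * grad / 1000
q = 0.57967 * 65.556 / 1000
q = 0.038001 W/m^2


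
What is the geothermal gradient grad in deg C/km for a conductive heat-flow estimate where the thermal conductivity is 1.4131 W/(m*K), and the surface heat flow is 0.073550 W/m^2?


grad = q * 1000 / k
grad = 0.073550 * 1000 / 1.4131
grad = 52.049 deg C/km


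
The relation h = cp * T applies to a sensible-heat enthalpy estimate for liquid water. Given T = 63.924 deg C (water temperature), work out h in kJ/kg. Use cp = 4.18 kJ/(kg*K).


h = cp * T
h = 4.18 * 63.924
h = 267.20 kJ/kg


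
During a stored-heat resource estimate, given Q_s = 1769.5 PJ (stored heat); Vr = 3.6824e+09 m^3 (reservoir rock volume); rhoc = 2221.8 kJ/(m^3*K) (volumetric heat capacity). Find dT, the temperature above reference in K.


dT = Q_s * 1e12 / (Vr * rhoc)
dT = 1769.5 * 1e12 / (3.6824e+09 * 2221.8)
dT = 216.28 K


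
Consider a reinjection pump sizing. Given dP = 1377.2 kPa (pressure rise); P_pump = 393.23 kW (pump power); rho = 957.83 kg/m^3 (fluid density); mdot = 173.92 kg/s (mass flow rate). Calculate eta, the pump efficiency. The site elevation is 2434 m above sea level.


eta = mdot * dP / (rho * P_pump)
eta = 173.92 * 1377.2 / (957.83 * 393.23)
eta = 0.63593


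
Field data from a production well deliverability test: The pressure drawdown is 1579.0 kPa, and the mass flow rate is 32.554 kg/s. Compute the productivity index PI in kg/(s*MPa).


PI = mdot * 1000 / dP
PI = 32.554 * 1000 / 1579.0
PI = 20.617 kg/(s*MPa)


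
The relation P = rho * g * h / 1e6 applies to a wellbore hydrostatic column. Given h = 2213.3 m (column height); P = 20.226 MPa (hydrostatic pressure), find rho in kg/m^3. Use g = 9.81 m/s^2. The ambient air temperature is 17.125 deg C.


rho = P * 1e6 / (g * h)
rho = 20.226 * 1e6 / (9.81 * 2213.3)
rho = 931.54 kg/m^3


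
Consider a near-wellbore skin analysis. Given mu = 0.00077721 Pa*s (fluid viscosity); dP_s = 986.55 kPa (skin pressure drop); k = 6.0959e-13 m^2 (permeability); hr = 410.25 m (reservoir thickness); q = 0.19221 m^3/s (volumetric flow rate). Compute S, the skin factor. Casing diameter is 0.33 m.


S = dP_s * 1000 * 2*pi*k*hr / (q*mu)
S = 986.55 * 1000 * 2*pi*6.0959e-13*410.25 / (0.19221*0.00077721)
S = 10.377


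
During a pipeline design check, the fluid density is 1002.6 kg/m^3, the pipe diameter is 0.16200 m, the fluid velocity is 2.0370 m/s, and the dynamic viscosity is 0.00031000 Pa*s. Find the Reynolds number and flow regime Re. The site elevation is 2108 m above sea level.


Step 1: Re = rho*vel*D/mu = 1002.6*2.037*0.162/0.00031 = 1.0673e+06
Step 2: Re = 1.0673e+06 > 4000, so flow is turbulent.
Re = 1.0673e+06 (turbulent)


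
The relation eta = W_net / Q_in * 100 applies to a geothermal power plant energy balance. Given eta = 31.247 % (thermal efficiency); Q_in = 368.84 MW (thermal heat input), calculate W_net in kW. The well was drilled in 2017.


W_net = eta / 100 * Q_in
W_net = 31.247 / 100 * 368.84
W_net = 115.2514 MW
Convert: 115.2514 MW * 1000.0 = 1.1525e+05 kW
W_net = 1.1525e+05 kW


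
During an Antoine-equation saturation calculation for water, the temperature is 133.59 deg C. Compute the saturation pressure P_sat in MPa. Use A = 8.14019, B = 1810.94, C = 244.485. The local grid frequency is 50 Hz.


P_sat = 10^(A - B/(C + T)) / 760 * 0.101325
P_sat = 10^(8.14019 - 1810.94/(244.485 + 133.59)) / 760 * 0.101325
P_sat = 0.29867 MPa


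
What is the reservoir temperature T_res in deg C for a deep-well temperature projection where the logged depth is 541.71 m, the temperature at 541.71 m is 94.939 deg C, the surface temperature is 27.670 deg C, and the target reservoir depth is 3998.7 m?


Step 1: grad = (T_d1 - T_surf)/d1 * 1000 = (94.939 - 27.67)/541.71 * 1000 = 124.1790 deg C/km
Step 2: T_res = T_surf + grad*d2/1000 = 27.67 + 124.1790*3998.7/1000 = 524.22 deg C
T_res = 524.22 deg C


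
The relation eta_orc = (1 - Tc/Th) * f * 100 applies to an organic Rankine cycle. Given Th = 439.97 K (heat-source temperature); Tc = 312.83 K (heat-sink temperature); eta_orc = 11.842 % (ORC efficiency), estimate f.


f = (eta_orc/100) / (1 - Tc/Th)
f = (11.842/100) / (1 - 312.83/439.97)
f = 0.40979


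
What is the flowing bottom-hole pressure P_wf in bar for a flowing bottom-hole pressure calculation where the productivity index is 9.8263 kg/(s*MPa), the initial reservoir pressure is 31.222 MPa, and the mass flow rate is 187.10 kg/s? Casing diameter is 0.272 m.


P_wf = P_i - mdot / PI
P_wf = 31.222 - 187.10 / 9.8263
P_wf = 12.18126 MPa
Convert: 12.18126 MPa * 10.0 = 121.81 bar
P_wf = 121.81 bar


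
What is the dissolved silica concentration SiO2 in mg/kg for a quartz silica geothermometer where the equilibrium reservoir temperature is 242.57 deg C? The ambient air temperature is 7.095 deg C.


SiO2 = 10^(5.19 - 1309/(T_eq + 273.15))
SiO2 = 10^(5.19 - 1309/(242.57 + 273.15))
SiO2 = 448.54 mg/kg


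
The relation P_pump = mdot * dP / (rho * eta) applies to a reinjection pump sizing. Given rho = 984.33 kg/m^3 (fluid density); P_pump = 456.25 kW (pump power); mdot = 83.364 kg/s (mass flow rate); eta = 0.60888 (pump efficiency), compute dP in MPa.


dP = P_pump * rho * eta / mdot
dP = 456.25 * 984.33 * 0.60888 / 83.364
dP = 3280.173 kPa
Convert: 3280.173 kPa * 0.001 = 3.2802 MPa
dP = 3.2802 MPa


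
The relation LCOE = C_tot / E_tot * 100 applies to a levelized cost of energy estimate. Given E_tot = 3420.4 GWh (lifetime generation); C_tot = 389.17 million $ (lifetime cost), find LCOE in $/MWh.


LCOE = C_tot / E_tot * 100
LCOE = 389.17 / 3420.4 * 100
LCOE = 11.37791 cents/kWh
Convert: 11.37791 cents/kWh * 10.0 = 113.78 $/MWh
LCOE = 113.78 $/MWh


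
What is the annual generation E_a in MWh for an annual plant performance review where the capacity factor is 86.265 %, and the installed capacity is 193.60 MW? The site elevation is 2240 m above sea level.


E_a = CF / 100 * cap * 8760
E_a = 86.265 / 100 * 193.60 * 8760
E_a = 1.4630e+06 MWh


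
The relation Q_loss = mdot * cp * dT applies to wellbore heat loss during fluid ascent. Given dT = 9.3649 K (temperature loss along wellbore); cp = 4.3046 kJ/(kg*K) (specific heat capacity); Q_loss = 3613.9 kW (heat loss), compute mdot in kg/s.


mdot = Q_loss / (cp * dT)
mdot = 3613.9 / (4.3046 * 9.3649)
mdot = 89.648 kg/s


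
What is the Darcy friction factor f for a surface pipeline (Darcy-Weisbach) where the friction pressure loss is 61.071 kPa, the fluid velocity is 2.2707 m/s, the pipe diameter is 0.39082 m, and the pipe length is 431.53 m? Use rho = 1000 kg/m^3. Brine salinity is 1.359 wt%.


f = dP*1000 / ((L/D)*(rho*vel^2/2))
f = 61.071*1000 / ((431.53/0.39082)*(1000*2.2707^2/2))
f = 0.021454


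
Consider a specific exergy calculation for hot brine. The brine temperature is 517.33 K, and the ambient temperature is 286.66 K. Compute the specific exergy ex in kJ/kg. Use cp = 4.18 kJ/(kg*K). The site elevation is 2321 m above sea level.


ex = cp * ((T_b - T_0) - T_0 * ln(T_b/T_0))
ex = 4.18 * ((517.33 - 286.66) - 286.66 * ln(517.33/286.66))
ex = 256.78 kJ/kg


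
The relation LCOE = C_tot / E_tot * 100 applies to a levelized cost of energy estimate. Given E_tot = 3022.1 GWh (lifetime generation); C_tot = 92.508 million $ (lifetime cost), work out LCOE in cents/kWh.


LCOE = C_tot / E_tot * 100
LCOE = 92.508 / 3022.1 * 100
LCOE = 3.0611 cents/kWh


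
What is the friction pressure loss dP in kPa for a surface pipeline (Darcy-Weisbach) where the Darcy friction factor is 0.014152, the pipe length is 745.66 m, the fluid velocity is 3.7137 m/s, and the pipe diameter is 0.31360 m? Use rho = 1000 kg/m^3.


dP = f * (L/D) * (rho*vel^2/2) / 1000
dP = 0.014152 * (745.66/0.31360) * (1000*3.7137^2/2) / 1000
dP = 232.04 kPa


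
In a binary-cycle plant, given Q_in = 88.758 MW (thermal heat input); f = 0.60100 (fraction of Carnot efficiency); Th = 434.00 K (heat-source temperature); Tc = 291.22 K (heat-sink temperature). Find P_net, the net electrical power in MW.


Step 1: eta = (1 - Tc/Th)*f = (1 - 291.22/434.0)*0.601 = 0.1977207
Step 2: P_net = eta * Q_in = 0.1977207 * 88.758 = 17.549 MW
P_net = 17.549 MW


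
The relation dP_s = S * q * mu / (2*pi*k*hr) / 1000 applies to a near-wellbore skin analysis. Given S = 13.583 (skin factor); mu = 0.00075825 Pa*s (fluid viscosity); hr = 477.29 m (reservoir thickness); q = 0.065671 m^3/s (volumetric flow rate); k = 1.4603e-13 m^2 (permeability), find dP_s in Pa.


dP_s = S * q * mu / (2*pi*k*hr) / 1000
dP_s = 13.583 * 0.065671 * 0.00075825 / (2*pi*1.4603e-13*477.29) / 1000
dP_s = 1544.463 kPa
Convert: 1544.463 kPa * 1000.0 = 1.5445e+06 Pa
dP_s = 1.5445e+06 Pa


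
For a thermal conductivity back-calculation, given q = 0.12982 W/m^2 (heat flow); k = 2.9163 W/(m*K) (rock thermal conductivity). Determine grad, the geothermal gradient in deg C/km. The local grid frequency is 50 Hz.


grad = q / k * 1000
grad = 0.12982 / 2.9163 * 1000
grad = 44.515 deg C/km


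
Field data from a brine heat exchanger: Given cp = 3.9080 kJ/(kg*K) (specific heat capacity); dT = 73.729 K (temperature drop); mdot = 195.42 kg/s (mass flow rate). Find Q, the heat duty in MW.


Q = mdot * cp * dT / 1000
Q = 195.42 * 3.9080 * 73.729 / 1000
Q = 56.307 MW


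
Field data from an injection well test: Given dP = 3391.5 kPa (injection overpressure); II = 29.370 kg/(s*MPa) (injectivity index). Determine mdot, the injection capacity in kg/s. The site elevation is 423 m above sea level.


mdot = II * dP / 1000
mdot = 29.370 * 3391.5 / 1000
mdot = 99.608 kg/s


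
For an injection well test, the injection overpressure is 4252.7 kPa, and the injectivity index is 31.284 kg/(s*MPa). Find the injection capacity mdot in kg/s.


mdot = II * dP / 1000
mdot = 31.284 * 4252.7 / 1000
mdot = 133.04 kg/s


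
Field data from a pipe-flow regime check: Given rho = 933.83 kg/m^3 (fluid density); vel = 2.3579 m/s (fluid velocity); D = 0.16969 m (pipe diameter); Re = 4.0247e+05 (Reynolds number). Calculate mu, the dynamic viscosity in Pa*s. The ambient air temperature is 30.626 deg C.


mu = rho * vel * D / Re
mu = 933.83 * 2.3579 * 0.16969 / 4.0247e+05
mu = 0.00092836 Pa*s


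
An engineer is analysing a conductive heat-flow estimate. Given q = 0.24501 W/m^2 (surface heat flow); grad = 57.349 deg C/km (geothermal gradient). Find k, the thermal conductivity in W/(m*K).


k = q * 1000 / grad
k = 0.24501 * 1000 / 57.349
k = 4.2723 W/(m*K)


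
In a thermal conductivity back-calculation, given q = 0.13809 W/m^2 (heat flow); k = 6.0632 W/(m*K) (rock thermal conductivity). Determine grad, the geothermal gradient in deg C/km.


grad = q / k * 1000
grad = 0.13809 / 6.0632 * 1000
grad = 22.775 deg C/km


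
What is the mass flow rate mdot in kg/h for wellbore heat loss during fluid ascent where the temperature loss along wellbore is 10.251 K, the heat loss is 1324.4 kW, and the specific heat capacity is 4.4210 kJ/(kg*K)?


mdot = Q_loss / (cp * dT)
mdot = 1324.4 / (4.4210 * 10.251)
mdot = 29.22351 kg/s
Convert: 29.22351 kg/s * 3600.0 = 1.0520e+05 kg/h
mdot = 1.0520e+05 kg/h


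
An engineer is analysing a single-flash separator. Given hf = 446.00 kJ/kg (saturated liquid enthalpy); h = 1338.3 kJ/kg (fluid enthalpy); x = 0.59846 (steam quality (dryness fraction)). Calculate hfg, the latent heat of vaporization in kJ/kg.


hfg = (h - hf) / x
hfg = (1338.3 - 446.00) / 0.59846
hfg = 1491.0 kJ/kg


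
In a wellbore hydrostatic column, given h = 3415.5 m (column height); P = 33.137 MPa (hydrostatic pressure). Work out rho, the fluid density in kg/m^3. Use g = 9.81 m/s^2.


rho = P * 1e6 / (g * h)
rho = 33.137 * 1e6 / (9.81 * 3415.5)
rho = 988.99 kg/m^3


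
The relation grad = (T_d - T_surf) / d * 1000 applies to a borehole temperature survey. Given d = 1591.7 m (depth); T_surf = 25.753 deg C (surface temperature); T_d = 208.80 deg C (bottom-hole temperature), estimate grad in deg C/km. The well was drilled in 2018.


grad = (T_d - T_surf) / d * 1000
grad = (208.80 - 25.753) / 1591.7 * 1000
grad = 115.00 deg C/km


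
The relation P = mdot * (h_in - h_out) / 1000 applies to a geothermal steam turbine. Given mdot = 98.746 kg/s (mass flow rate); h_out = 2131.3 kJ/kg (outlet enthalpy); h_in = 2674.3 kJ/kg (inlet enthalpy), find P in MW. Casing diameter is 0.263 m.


P = mdot * (h_in - h_out) / 1000
P = 98.746 * (2674.3 - 2131.3) / 1000
P = 53.619 MW


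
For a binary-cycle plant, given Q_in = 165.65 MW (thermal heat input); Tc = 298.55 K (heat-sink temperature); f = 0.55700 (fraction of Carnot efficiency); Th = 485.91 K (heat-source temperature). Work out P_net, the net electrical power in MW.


Step 1: eta = (1 - Tc/Th)*f = (1 - 298.55/485.91)*0.557 = 0.2147713
Step 2: P_net = eta * Q_in = 0.2147713 * 165.65 = 35.577 MW
P_net = 35.577 MW


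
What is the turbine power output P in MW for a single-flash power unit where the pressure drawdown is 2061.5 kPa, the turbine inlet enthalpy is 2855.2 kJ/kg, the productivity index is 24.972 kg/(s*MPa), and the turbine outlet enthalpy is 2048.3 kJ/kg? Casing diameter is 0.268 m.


Step 1: mdot = PI * dP / 1000 = 24.972 * 2061.5 / 1000 = 51.47978 kg/s
Step 2: P = mdot*(h_in - h_out)/1000 = 51.47978*(2855.2 - 2048.3)/1000 = 41.539 MW
P = 41.539 MW


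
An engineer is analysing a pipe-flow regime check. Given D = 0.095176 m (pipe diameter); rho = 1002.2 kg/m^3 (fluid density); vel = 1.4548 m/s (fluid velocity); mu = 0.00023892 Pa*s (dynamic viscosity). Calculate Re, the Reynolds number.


Re = rho * vel * D / mu
Re = 1002.2 * 1.4548 * 0.095176 / 0.00023892
Re = 5.8081e+05


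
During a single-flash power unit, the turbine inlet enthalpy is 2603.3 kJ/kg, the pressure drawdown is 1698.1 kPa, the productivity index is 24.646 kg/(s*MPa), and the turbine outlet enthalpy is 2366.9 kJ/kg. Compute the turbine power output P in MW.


Step 1: mdot = PI * dP / 1000 = 24.646 * 1698.1 / 1000 = 41.85137 kg/s
Step 2: P = mdot*(h_in - h_out)/1000 = 41.85137*(2603.3 - 2366.9)/1000 = 9.8937 MW
P = 9.8937 MW


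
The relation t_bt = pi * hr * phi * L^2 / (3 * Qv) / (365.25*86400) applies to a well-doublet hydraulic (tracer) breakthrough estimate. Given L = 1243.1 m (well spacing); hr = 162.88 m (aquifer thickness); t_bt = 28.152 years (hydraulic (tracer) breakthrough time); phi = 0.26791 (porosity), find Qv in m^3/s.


Qv = pi*hr*phi*L^2 / (3*t_bt*365.25*86400)
Qv = pi*162.88*0.26791*1243.1^2 / (3*28.152*365.25*86400)
Qv = 0.079485 m^3/s


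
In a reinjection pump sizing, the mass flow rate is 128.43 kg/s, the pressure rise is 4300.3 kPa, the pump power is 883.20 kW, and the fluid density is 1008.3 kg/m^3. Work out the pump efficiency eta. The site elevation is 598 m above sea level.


eta = mdot * dP / (rho * P_pump)
eta = 128.43 * 4300.3 / (1008.3 * 883.20)
eta = 0.62018


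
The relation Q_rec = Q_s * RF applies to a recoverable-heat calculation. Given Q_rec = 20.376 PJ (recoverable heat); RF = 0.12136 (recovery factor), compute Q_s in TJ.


Q_s = Q_rec / RF
Q_s = 20.376 / 0.12136
Q_s = 167.8972 PJ
Convert: 167.8972 PJ * 1000.0 = 1.6790e+05 TJ
Q_s = 1.6790e+05 TJ


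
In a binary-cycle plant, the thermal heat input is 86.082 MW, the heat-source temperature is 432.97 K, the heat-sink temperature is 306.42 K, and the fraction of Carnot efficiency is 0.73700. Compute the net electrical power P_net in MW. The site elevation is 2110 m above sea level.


Step 1: eta = (1 - Tc/Th)*f = (1 - 306.42/432.97)*0.737 = 0.2154130
Step 2: P_net = eta * Q_in = 0.2154130 * 86.082 = 18.543 MW
P_net = 18.543 MW


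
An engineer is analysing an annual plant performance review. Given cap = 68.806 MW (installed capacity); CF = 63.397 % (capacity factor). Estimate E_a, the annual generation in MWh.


E_a = CF / 100 * cap * 8760
E_a = 63.397 / 100 * 68.806 * 8760
E_a = 3.8212e+05 MWh


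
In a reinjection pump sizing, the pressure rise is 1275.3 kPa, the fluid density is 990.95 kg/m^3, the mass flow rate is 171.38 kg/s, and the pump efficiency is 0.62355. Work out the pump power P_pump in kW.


P_pump = mdot * dP / (rho * eta)
P_pump = 171.38 * 1275.3 / (990.95 * 0.62355)
P_pump = 353.71 kW


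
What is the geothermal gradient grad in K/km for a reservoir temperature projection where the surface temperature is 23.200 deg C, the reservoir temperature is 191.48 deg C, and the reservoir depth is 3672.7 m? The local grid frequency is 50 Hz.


grad = (T_res - T_surf) / d * 1000
grad = (191.48 - 23.200) / 3672.7 * 1000
grad = 45.81915 deg C/km
Convert: 45.81915 deg C/km * 1.0 = 45.819 K/km
grad = 45.819 K/km


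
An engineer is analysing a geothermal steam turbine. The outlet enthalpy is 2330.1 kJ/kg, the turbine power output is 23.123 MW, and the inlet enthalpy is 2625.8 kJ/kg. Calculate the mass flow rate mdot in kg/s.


mdot = P * 1000 / (h_in - h_out)
mdot = 23.123 * 1000 / (2625.8 - 2330.1)
mdot = 78.197 kg/s


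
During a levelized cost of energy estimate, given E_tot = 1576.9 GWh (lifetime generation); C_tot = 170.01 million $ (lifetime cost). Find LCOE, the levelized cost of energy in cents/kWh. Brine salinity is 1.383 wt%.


LCOE = C_tot / E_tot * 100
LCOE = 170.01 / 1576.9 * 100
LCOE = 10.781 cents/kWh


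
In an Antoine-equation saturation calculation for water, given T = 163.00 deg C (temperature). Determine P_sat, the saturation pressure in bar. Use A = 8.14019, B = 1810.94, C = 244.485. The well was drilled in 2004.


P_sat = 10^(A - B/(C + T)) / 760 * 0.101325
P_sat = 10^(8.14019 - 1810.94/(244.485 + 163.00)) / 760 * 0.101325
P_sat = 0.6620715 MPa
Convert: 0.6620715 MPa * 10.0 = 6.6207 bar
P_sat = 6.6207 bar


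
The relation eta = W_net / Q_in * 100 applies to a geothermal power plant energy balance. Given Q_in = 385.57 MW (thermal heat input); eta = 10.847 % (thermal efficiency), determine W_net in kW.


W_net = eta / 100 * Q_in
W_net = 10.847 / 100 * 385.57
W_net = 41.82278 MW
Convert: 41.82278 MW * 1000.0 = 41823 kW
W_net = 41823 kW


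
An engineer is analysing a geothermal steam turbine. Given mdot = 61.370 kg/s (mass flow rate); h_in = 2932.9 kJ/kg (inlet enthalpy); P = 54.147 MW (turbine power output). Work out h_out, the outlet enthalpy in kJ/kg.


h_out = h_in - P * 1000 / mdot
h_out = 2932.9 - 54.147 * 1000 / 61.370
h_out = 2050.6 kJ/kg


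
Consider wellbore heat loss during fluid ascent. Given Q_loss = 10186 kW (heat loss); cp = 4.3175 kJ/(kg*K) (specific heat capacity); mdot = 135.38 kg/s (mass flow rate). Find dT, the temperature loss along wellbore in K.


dT = Q_loss / (mdot * cp)
dT = 10186 / (135.38 * 4.3175)
dT = 17.427 K


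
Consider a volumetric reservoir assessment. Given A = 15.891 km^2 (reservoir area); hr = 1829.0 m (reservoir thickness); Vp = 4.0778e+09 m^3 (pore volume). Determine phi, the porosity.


phi = Vp / (A * 1e6 * hr)
phi = 4.0778e+09 / (15.891 * 1e6 * 1829.0)
phi = 0.14030


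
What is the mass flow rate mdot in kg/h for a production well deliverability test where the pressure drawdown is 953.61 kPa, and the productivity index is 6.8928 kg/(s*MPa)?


mdot = PI * dP / 1000
mdot = 6.8928 * 953.61 / 1000
mdot = 6.573043 kg/s
Convert: 6.573043 kg/s * 3600.0 = 23663 kg/h
mdot = 23663 kg/h


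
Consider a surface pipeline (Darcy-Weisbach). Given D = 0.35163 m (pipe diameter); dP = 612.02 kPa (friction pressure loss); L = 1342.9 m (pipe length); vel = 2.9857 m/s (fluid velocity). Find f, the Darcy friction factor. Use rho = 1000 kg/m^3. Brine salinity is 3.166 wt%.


f = dP*1000 / ((L/D)*(rho*vel^2/2))
f = 612.02*1000 / ((1342.9/0.35163)*(1000*2.9857^2/2))
f = 0.035954


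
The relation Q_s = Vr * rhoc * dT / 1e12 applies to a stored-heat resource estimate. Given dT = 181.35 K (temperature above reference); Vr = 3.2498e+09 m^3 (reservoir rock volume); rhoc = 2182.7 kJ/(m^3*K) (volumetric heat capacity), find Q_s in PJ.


Q_s = Vr * rhoc * dT / 1e12
Q_s = 3.2498e+09 * 2182.7 * 181.35 / 1e12
Q_s = 1286.4 PJ


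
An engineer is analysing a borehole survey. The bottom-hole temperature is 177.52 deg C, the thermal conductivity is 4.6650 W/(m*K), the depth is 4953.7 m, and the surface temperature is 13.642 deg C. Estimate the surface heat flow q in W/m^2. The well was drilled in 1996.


Step 1: grad = (T_d - T_surf)/d * 1000 = (177.52 - 13.642)/4953.7 * 1000 = 33.08194 deg C/km
Step 2: q = k * grad / 1000 = 4.665 * 33.08194 / 1000 = 0.15433 W/m^2
q = 0.15433 W/m^2


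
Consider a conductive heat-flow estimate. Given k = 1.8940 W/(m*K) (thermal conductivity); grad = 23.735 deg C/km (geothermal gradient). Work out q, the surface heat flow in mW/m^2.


q = k * grad / 1000
q = 1.8940 * 23.735 / 1000
q = 0.04495409 W/m^2
Convert: 0.04495409 W/m^2 * 1000.0 = 44.954 mW/m^2
q = 44.954 mW/m^2


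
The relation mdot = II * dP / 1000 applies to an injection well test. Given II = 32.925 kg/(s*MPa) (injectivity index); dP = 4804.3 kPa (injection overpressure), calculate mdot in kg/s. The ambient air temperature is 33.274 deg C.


mdot = II * dP / 1000
mdot = 32.925 * 4804.3 / 1000
mdot = 158.18 kg/s


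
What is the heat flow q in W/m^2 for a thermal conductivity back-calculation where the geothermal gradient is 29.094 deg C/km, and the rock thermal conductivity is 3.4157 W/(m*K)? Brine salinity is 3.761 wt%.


q = k * grad / 1000
q = 3.4157 * 29.094 / 1000
q = 0.099376 W/m^2


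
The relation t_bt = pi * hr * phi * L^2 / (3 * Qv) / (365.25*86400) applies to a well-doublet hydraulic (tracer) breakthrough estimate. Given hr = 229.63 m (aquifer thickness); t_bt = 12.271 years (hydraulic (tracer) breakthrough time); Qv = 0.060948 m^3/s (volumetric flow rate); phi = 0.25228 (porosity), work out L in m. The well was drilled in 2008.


L = sqrt(t_bt*365.25*86400*3*Qv / (pi*hr*phi))
L = sqrt(12.271*365.25*86400*3*0.060948 / (pi*229.63*0.25228))
L = 623.74 m


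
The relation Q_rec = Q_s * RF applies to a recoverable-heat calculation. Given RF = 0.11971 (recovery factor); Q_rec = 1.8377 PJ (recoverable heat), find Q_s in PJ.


Q_s = Q_rec / RF
Q_s = 1.8377 / 0.11971
Q_s = 15.351 PJ


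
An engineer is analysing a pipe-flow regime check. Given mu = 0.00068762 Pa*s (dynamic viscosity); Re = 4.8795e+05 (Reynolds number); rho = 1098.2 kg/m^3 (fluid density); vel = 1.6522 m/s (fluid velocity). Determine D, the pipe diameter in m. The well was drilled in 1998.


D = Re * mu / (rho * vel)
D = 4.8795e+05 * 0.00068762 / (1098.2 * 1.6522)
D = 0.18492 m


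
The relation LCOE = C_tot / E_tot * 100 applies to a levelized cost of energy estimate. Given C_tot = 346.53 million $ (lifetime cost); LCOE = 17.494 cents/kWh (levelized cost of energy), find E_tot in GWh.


E_tot = C_tot / LCOE * 100
E_tot = 346.53 / 17.494 * 100
E_tot = 1980.9 GWh


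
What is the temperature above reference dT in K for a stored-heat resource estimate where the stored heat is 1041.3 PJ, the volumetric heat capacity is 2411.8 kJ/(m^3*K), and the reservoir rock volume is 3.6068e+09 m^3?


dT = Q_s * 1e12 / (Vr * rhoc)
dT = 1041.3 * 1e12 / (3.6068e+09 * 2411.8)
dT = 119.71 K


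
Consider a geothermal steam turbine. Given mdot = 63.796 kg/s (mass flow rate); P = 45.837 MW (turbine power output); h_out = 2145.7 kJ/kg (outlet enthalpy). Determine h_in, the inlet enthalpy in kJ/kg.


h_in = h_out + P * 1000 / mdot
h_in = 2145.7 + 45.837 * 1000 / 63.796
h_in = 2864.2 kJ/kg


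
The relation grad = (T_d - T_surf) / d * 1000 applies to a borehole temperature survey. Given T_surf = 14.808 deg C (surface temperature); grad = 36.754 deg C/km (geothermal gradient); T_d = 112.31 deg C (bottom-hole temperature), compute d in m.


d = (T_d - T_surf) / grad * 1000
d = (112.31 - 14.808) / 36.754 * 1000
d = 2652.8 m


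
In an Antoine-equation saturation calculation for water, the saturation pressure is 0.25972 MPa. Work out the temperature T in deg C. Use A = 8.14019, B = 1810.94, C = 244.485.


T = B / (A - log10(P_sat * 760 / 0.101325)) - C
T = 1810.94 / (8.14019 - log10(0.25972 * 760 / 0.101325)) - 244.485
T = 128.86 deg C


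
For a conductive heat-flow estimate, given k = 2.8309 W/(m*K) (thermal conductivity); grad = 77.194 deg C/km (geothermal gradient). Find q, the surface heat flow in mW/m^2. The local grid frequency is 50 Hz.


q = k * grad / 1000
q = 2.8309 * 77.194 / 1000
q = 0.2185285 W/m^2
Convert: 0.2185285 W/m^2 * 1000.0 = 218.53 mW/m^2
q = 218.53 mW/m^2


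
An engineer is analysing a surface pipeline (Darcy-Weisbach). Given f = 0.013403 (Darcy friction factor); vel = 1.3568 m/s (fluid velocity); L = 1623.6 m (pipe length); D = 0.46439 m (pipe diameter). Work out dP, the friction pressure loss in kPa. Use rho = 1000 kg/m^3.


dP = f * (L/D) * (rho*vel^2/2) / 1000
dP = 0.013403 * (1623.6/0.46439) * (1000*1.3568^2/2) / 1000
dP = 43.132 kPa


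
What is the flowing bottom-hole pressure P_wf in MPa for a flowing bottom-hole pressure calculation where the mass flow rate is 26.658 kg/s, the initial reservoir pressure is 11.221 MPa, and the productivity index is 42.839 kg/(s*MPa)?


P_wf = P_i - mdot / PI
P_wf = 11.221 - 26.658 / 42.839
P_wf = 10.599 MPa


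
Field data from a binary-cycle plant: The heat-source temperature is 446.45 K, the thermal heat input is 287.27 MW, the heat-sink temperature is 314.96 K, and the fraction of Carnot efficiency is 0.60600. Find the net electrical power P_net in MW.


Step 1: eta = (1 - Tc/Th)*f = (1 - 314.96/446.45)*0.606 = 0.1784812
Step 2: P_net = eta * Q_in = 0.1784812 * 287.27 = 51.272 MW
P_net = 51.272 MW


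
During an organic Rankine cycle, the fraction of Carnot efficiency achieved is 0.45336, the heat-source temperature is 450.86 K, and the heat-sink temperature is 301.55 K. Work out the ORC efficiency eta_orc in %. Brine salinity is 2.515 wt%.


eta_orc = (1 - Tc/Th) * f * 100
eta_orc = (1 - 301.55/450.86) * 0.45336 * 100
eta_orc = 15.014 %


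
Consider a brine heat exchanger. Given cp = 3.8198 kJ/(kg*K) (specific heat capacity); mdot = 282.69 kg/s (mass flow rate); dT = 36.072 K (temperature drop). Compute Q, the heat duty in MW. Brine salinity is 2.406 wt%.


Q = mdot * cp * dT / 1000
Q = 282.69 * 3.8198 * 36.072 / 1000
Q = 38.951 MW


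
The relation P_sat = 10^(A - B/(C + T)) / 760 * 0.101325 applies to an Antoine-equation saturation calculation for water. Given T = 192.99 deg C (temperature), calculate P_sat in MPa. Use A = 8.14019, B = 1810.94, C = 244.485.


P_sat = 10^(A - B/(C + T)) / 760 * 0.101325
P_sat = 10^(8.14019 - 1810.94/(244.485 + 192.99)) / 760 * 0.101325
P_sat = 1.3353 MPa


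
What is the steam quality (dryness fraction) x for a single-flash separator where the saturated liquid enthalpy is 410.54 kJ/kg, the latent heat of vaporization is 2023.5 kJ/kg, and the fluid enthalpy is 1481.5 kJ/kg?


x = (h - hf) / hfg
x = (1481.5 - 410.54) / 2023.5
x = 0.52926


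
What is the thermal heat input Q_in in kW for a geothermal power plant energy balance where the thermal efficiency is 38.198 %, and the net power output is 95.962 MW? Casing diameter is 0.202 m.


Q_in = W_net / (eta / 100)
Q_in = 95.962 / (38.198 / 100)
Q_in = 251.2226 MW
Convert: 251.2226 MW * 1000.0 = 2.5122e+05 kW
Q_in = 2.5122e+05 kW


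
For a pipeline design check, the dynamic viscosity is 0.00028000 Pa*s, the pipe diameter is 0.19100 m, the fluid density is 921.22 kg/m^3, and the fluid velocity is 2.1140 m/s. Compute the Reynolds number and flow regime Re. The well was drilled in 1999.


Step 1: Re = rho*vel*D/mu = 921.22*2.114*0.191/0.00028 = 1.3284e+06
Step 2: Re = 1.3284e+06 > 4000, so flow is turbulent.
Re = 1.3284e+06 (turbulent)


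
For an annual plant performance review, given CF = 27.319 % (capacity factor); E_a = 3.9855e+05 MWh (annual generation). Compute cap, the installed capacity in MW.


cap = E_a / (CF/100 * 8760)
cap = 3.9855e+05 / (27.319/100 * 8760)
cap = 166.54 MW


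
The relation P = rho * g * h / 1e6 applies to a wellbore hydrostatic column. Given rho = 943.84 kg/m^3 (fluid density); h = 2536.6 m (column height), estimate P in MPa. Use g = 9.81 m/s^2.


P = rho * g * h / 1e6
P = 943.84 * 9.81 * 2536.6 / 1e6
P = 23.487 MPa


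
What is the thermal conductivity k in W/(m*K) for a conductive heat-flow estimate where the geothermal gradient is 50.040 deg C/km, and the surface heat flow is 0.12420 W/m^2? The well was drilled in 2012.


k = q * 1000 / grad
k = 0.12420 * 1000 / 50.040
k = 2.4820 W/(m*K)


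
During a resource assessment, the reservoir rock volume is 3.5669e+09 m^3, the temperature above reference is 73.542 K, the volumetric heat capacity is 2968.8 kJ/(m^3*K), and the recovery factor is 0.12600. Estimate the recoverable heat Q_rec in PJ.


Step 1: Q_s = Vr*rhoc*dT/1e12 = 3.5669e+09*2968.8*73.542/1e12 = 778.7666 PJ
Step 2: Q_rec = Q_s * RF = 778.7666 * 0.126 = 98.125 PJ
Q_rec = 98.125 PJ


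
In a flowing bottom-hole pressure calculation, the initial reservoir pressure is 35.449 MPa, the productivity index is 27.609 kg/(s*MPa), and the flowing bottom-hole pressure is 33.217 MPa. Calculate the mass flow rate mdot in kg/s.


mdot = (P_i - P_wf) * PI
mdot = (35.449 - 33.217) * 27.609
mdot = 61.623 kg/s


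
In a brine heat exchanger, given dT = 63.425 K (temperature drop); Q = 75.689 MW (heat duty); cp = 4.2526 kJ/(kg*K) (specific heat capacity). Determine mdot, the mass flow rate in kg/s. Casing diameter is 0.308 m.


mdot = Q * 1000 / (cp * dT)
mdot = 75.689 * 1000 / (4.2526 * 63.425)
mdot = 280.62 kg/s


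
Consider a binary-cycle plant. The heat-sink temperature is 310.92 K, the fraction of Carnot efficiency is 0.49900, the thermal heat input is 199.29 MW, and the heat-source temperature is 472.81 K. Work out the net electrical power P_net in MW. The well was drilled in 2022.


Step 1: eta = (1 - Tc/Th)*f = (1 - 310.92/472.81)*0.499 = 0.1708574
Step 2: P_net = eta * Q_in = 0.1708574 * 199.29 = 34.050 MW
P_net = 34.050 MW


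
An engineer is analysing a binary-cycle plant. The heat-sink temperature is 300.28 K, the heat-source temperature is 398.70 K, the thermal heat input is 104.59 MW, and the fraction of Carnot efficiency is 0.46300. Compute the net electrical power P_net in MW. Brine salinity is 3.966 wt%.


Step 1: eta = (1 - Tc/Th)*f = (1 - 300.28/398.7)*0.463 = 0.1142926
Step 2: P_net = eta * Q_in = 0.1142926 * 104.59 = 11.954 MW
P_net = 11.954 MW


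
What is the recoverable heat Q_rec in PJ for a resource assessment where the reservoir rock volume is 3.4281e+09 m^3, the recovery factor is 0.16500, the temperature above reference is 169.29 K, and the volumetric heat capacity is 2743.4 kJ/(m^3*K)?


Step 1: Q_s = Vr*rhoc*dT/1e12 = 3.4281e+09*2743.4*169.29/1e12 = 1592.113 PJ
Step 2: Q_rec = Q_s * RF = 1592.113 * 0.165 = 262.70 PJ
Q_rec = 262.70 PJ
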